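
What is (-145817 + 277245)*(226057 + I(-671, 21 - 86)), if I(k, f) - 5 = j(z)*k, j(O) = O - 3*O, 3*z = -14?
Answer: 86663360344/3 ≈ 2.8888e+10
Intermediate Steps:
z = -14/3 (z = (⅓)*(-14) = -14/3 ≈ -4.6667)
j(O) = -2*O
I(k, f) = 5 + 28*k/3 (I(k, f) = 5 + (-2*(-14/3))*k = 5 + 28*k/3)
(-145817 + 277245)*(226057 + I(-671, 21 - 86)) = (-145817 + 277245)*(226057 + (5 + (28/3)*(-671))) = 131428*(226057 + (5 - 18788/3)) = 131428*(226057 - 18773/3) = 131428*(659398/3) = 86663360344/3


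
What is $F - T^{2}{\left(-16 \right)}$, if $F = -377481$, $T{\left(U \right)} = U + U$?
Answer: $-378505$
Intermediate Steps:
$T{\left(U \right)} = 2 U$
$F - T^{2}{\left(-16 \right)} = -377481 - \left(2 \left(-16\right)\right)^{2} = -377481 - \left(-32\right)^{2} = -377481 - 1024 = -378505$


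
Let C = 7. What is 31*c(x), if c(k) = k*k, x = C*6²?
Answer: 1968624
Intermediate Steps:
x = 252 (x = 7*6² = 7*36 = 252)
c(k) = k²
31*c(x) = 31*252² = 31*63504 = 1968624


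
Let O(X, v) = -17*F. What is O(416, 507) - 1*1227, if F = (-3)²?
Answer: -1380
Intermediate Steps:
F = 9
O(X, v) = -153 (O(X, v) = -17*9 = -153)
O(416, 507) - 1*1227 = -153 - 1*1227 = -153 - 1227 = -1380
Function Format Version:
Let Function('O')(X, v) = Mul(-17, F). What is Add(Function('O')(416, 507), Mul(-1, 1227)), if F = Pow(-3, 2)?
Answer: -1380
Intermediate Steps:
F = 9
Function('O')(X, v) = -153 (Function('O')(X, v) = Mul(-17, 9) = -153)
Add(Function('O')(416, 507), Mul(-1, 1227)) = Add(-153, Mul(-1, 1227)) = Add(-153, -1227) = -1380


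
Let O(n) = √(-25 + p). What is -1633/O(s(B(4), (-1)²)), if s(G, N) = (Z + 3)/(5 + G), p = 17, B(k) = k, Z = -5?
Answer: 1633*I*√2/4 ≈ 577.35*I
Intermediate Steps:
s(G, N) = -2/(5 + G) (s(G, N) = (-5 + 3)/(5 + G) = -2/(5 + G))
O(n) = 2*I*√2 (O(n) = √(-25 + 17) = √(-8) = 2*I*√2)
-1633/O(s(B(4), (-1)²)) = -1633*(-I*√2/4) = -(-1633)*I*√2/4 = 1633*I*√2/4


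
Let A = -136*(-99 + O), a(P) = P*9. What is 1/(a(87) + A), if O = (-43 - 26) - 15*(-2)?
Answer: 1/19551 ≈ 5.1148e-5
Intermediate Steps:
a(P) = 9*P
O = -39 (O = -69 + 30 = -39)
A = 18768 (A = -136*(-99 - 39) = -136*(-138) = 18768)
1/(a(87) + A) = 1/(9*87 + 18768) = 1/(783 + 18768) = 1/19551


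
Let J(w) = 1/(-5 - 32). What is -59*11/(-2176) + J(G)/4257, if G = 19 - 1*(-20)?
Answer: 102221165/342739584 ≈ 0.29825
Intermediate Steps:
G = 39 (G = 19 + 20 = 39)
J(w) = -1/37 (J(w) = 1/(-37) = -1/37)
-59*11/(-2176) + J(G)/4257 = -59*11/(-2176) - 1/37/4257 = -649*(-1/2176) - 1/37*1/4257 = 649/2176 - 1/157509 = 102221165/342739584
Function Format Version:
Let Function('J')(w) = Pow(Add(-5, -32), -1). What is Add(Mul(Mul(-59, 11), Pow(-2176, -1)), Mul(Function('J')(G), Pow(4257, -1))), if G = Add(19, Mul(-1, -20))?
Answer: Rational(102221165, 342739584) ≈ 0.29825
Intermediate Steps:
G = 39 (G = Add(19, 20) = 39)
Function('J')(w) = Rational(-1, 37) (Function('J')(w) = Pow(-37, -1) = Rational(-1, 37))
Add(Mul(Mul(-59, 11), Pow(-2176, -1)), Mul(Function('J')(G), Pow(4257, -1))) = Add(Mul(Mul(-59, 11), Pow(-2176, -1)), Mul(Rational(-1, 37), Pow(4257, -1))) = Add(Mul(-649, Rational(-1, 2176)), Mul(Rational(-1, 37), Rational(1, 4257))) = Add(Rational(649, 2176), Rational(-1, 157509)) = Rational(102221165, 342739584)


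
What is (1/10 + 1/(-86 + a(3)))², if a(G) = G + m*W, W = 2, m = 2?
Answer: 4761/624100 ≈ 0.0076286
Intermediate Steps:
a(G) = 4 + G (a(G) = G + 2*2 = G + 4 = 4 + G)
(1/10 + 1/(-86 + a(3)))² = (1/10 + 1/(-86 + (4 + 3)))² = (⅒ + 1/(-86 + 7))² = (⅒ + 1/(-79))² = (⅒ - 1/79)² = (69/790)² = 4761/624100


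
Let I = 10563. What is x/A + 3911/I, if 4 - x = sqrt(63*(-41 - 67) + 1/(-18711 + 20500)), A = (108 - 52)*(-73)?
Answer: 569497/1542198 + I*sqrt(21776343095)/7313432 ≈ 0.36928 + 0.020178*I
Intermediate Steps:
A = -4088 (A = 56*(-73) = -4088)
x = 4 - I*sqrt(21776343095)/1789 (x = 4 - sqrt(63*(-41 - 67) + 1/(-18711 + 20500)) = 4 - sqrt(63*(-108) + 1/1789) = 4 - sqrt(-6804 + 1/1789) = 4 - sqrt(-12172355/1789) = 4 - I*sqrt(21776343095)/1789 ≈ 4.0 - 82.486*I)
x/A + 3911/I = (4 - I*sqrt(21776343095)/1789)/(-4088) + 3911/10563 = (4 - I*sqrt(21776343095)/1789)*(-1/4088) + 3911*(1/10563) = (-1/1022 + I*sqrt(21776343095)/7313432) + 3911/10563 = 569497/1542198 + I*sqrt(21776343095)/7313432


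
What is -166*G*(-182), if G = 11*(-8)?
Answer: -2658656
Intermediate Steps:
G = -88
-166*G*(-182) = -166*(-88)*(-182) = 14608*(-182) = -2658656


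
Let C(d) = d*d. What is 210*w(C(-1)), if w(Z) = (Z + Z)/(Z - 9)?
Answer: -105/2 ≈ -52.500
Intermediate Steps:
C(d) = d²
w(Z) = 2*Z/(-9 + Z) (w(Z) = (2*Z)/(-9 + Z) = 2*Z/(-9 + Z))
210*w(C(-1)) = 210*(2*(-1)²/(-9 + (-1)²)) = 210*(2*1/(-9 + 1)) = 210*(2*1/(-8)) = 210*(2*1*(-⅛)) = 210*(-¼) = -105/2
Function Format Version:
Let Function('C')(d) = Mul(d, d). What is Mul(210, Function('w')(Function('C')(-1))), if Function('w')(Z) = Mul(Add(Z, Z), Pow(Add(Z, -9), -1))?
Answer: Rational(-105, 2) ≈ -52.500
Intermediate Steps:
Function('C')(d) = Pow(d, 2)
Function('w')(Z) = Mul(2, Z, Pow(Add(-9, Z), -1)) (Function('w')(Z) = Mul(Mul(2, Z), Pow(Add(-9, Z), -1)) = Mul(2, Z, Pow(Add(-9, Z), -1)))
Mul(210, Function('w')(Function('C')(-1))) = Mul(210, Mul(2, Pow(-1, 2), Pow(Add(-9, Pow(-1, 2)), -1))) = Mul(210, Mul(2, 1, Pow(Add(-9, 1), -1))) = Mul(210, Mul(2, 1, Pow(-8, -1))) = Mul(210, Mul(2, 1, Rational(-1, 8))) = Mul(210, Rational(-1, 4)) = Rational(-105, 2)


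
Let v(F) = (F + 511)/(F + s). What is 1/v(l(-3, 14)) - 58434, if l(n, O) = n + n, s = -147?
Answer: -29509323/505 ≈ -58434.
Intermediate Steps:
l(n, O) = 2*n
v(F) = (511 + F)/(-147 + F) (v(F) = (F + 511)/(F - 147) = (511 + F)/(-147 + F))
1/v(l(-3, 14)) - 58434 = 1/((511 + 2*(-3))/(-147 + 2*(-3))) - 58434 = 1/((511 - 6)/(-147 - 6)) - 58434 = 1/(505/(-153)) - 58434 = 1/(-1/153*505) - 58434 = 1/(-505/153) - 58434 = -153/505 - 58434 = -29509323/505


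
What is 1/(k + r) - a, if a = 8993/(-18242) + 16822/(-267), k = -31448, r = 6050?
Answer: 654565432523/10308654531 ≈ 63.497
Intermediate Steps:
a = -309268055/4870614 (a = 8993*(-1/18242) + 16822*(-1/267) = -8993/18242 - 16822/267 = -309268055/4870614 ≈ -63.497)
1/(k + r) - a = 1/(-31448 + 6050) - 1*(-309268055/4870614) = 1/(-25398) + 309268055/4870614 = -1/25398 + 309268055/4870614 = 654565432523/10308654531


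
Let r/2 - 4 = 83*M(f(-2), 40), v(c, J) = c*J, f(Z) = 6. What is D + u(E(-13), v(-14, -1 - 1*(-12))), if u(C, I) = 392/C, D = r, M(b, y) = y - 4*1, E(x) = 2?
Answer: 6180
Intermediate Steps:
M(b, y) = -4 + y (M(b, y) = y - 4 = -4 + y)
v(c, J) = J*c
r = 5984 (r = 8 + 2*(83*(-4 + 40)) = 8 + 2*(83*36) = 8 + 2*2988 = 8 + 5976 = 5984)
D = 5984
D + u(E(-13), v(-14, -1 - 1*(-12))) = 5984 + 392/2 = 5984 + 392*(½) = 5984 + 196 = 6180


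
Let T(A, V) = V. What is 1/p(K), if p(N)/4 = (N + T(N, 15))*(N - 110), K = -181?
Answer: 1/193224 ≈ 5.1753e-6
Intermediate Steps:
p(N) = 4*(-110 + N)*(15 + N) (p(N) = 4*((N + 15)*(N - 110)) = 4*((15 + N)*(-110 + N)) = 4*((-110 + N)*(15 + N)) = 4*(-110 + N)*(15 + N))
1/p(K) = 1/(-6600 - 380*(-181) + 4*(-181)²) = 1/(-6600 + 68780 + 4*32761) = 1/(-6600 + 68780 + 131044) = 1/193224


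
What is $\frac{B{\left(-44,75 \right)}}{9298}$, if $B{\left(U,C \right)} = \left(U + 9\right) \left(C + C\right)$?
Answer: $- \frac{2625}{4649} \approx -0.56464$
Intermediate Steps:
$B{\left(U,C \right)} = 2 C \left(9 + U\right)$ ($B{\left(U,C \right)} = \left(9 + U\right) 2 C = 2 C \left(9 + U\right)$)
$\frac{B{\left(-44,75 \right)}}{9298} = \frac{2 \cdot 75 \left(9 - 44\right)}{9298} = 2 \cdot 75 \left(-35\right) \frac{1}{9298} = \left(-5250\right) \frac{1}{9298} = - \frac{2625}{4649}$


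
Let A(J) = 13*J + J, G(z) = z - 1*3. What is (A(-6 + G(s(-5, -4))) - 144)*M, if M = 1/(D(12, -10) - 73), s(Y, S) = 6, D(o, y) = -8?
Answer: 62/27 ≈ 2.2963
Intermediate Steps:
G(z) = -3 + z (G(z) = z - 3 = -3 + z)
A(J) = 14*J
M = -1/81 (M = 1/(-8 - 73) = 1/(-81) = -1/81 ≈ -0.012346)
(A(-6 + G(s(-5, -4))) - 144)*M = (14*(-6 + (-3 + 6)) - 144)*(-1/81) = (14*(-6 + 3) - 144)*(-1/81) = (14*(-3) - 144)*(-1/81) = (-42 - 144)*(-1/81) = -186*(-1/81) = 62/27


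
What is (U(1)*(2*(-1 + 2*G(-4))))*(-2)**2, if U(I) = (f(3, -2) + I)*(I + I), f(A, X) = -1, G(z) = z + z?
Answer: 0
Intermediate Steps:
G(z) = 2*z
U(I) = 2*I*(-1 + I) (U(I) = (-1 + I)*(I + I) = (-1 + I)*(2*I) = 2*I*(-1 + I))
(U(1)*(2*(-1 + 2*G(-4))))*(-2)**2 = ((2*1*(-1 + 1))*(2*(-1 + 2*(2*(-4)))))*(-2)**2 = ((2*1*0)*(2*(-1 + 2*(-8))))*4 = (0*(2*(-1 - 16)))*4 = (0*(2*(-17)))*4 = (0*(-34))*4 = 0*4 = 0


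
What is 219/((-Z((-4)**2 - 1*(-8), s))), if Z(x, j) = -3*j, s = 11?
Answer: 73/11 ≈ 6.6364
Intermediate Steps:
219/((-Z((-4)**2 - 1*(-8), s))) = 219/((-(-3)*11)) = 219/((-1*(-33))) = 219/33 = 219*(1/33) = 73/11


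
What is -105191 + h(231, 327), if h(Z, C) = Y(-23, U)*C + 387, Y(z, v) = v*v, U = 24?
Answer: 83548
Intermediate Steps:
Y(z, v) = v²
h(Z, C) = 387 + 576*C (h(Z, C) = 24²*C + 387 = 576*C + 387 = 387 + 576*C)
-105191 + h(231, 327) = -105191 + (387 + 576*327) = -105191 + (387 + 188352) = -105191 + 188739 = 83548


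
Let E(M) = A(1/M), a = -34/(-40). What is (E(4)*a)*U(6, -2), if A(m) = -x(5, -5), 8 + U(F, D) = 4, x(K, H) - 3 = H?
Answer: -34/5 ≈ -6.8000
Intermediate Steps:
x(K, H) = 3 + H
U(F, D) = -4 (U(F, D) = -8 + 4 = -4)
a = 17/20 (a = -34*(-1/40) = 17/20 ≈ 0.85000)
A(m) = 2 (A(m) = -(3 - 5) = -1*(-2) = 2)
E(M) = 2
(E(4)*a)*U(6, -2) = (2*(17/20))*(-4) = (17/10)*(-4) = -34/5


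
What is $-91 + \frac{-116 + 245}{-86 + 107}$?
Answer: $- \frac{594}{7} \approx -84.857$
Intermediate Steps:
$-91 + \frac{-116 + 245}{-86 + 107} = -91 + \frac{129}{21} = -91 + 129 \cdot \frac{1}{21} = -91 + \frac{43}{7} = - \frac{594}{7}$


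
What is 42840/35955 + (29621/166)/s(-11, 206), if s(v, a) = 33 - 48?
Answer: -1252747/117030 ≈ -10.704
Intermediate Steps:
s(v, a) = -15
42840/35955 + (29621/166)/s(-11, 206) = 42840/35955 + (29621/166)/(-15) = 42840*(1/35955) + (29621*(1/166))*(-1/15) = 56/47 + (29621/166)*(-1/15) = 56/47 - 29621/2490 = -1252747/117030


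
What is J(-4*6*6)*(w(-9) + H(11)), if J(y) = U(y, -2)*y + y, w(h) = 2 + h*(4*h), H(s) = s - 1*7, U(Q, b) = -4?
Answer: 142560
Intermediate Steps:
H(s) = -7 + s (H(s) = s - 7 = -7 + s)
w(h) = 2 + 4*h²
J(y) = -3*y (J(y) = -4*y + y = -3*y)
J(-4*6*6)*(w(-9) + H(11)) = (-3*(-4*6)*6)*((2 + 4*(-9)²) + (-7 + 11)) = (-(-72)*6)*((2 + 4*81) + 4) = (-3*(-144))*((2 + 324) + 4) = 432*(326 + 4) = 432*330 = 142560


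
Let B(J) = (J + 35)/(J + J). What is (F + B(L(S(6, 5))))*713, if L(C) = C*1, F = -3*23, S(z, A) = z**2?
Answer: -3491561/72 ≈ -48494.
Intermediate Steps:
F = -69
L(C) = C
B(J) = (35 + J)/(2*J) (B(J) = (35 + J)/((2*J)) = (35 + J)*(1/(2*J)) = (35 + J)/(2*J))
(F + B(L(S(6, 5))))*713 = (-69 + (35 + 6**2)/(2*(6**2)))*713 = (-69 + (1/2)*(35 + 36)/36)*713 = (-69 + (1/2)*(1/36)*71)*713 = (-69 + 71/72)*713 = -4897/72*713 = -3491561/72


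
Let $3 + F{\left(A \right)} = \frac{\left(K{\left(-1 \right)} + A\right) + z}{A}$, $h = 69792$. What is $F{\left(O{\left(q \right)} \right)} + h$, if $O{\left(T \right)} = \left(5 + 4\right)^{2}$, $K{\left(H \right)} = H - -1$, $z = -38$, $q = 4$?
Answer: $\frac{5652952}{81} \approx 69790.0$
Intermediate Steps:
$K{\left(H \right)} = 1 + H$ ($K{\left(H \right)} = H + 1 = 1 + H$)
$O{\left(T \right)} = 81$ ($O{\left(T \right)} = 9^{2} = 81$)
$F{\left(A \right)} = -3 + \frac{-38 + A}{A}$ ($F{\left(A \right)} = -3 + \frac{\left(\left(1 - 1\right) + A\right) - 38}{A} = -3 + \frac{\left(0 + A\right) - 38}{A} = -3 + \frac{A - 38}{A} = -3 + \frac{-38 + A}{A}$)
$F{\left(O{\left(q \right)} \right)} + h = \left(-2 - \frac{38}{81}\right) + 69792 = - \frac{200}{81} + 69792 = \frac{5652952}{81}$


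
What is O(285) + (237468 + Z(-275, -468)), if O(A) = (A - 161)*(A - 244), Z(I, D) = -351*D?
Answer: 406820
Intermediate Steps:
O(A) = (-244 + A)*(-161 + A) (O(A) = (-161 + A)*(-244 + A) = (-244 + A)*(-161 + A))
O(285) + (237468 + Z(-275, -468)) = (39284 + 285**2 - 405*285) + (237468 - 351*(-468)) = (39284 + 81225 - 115425) + (237468 + 164268) = 5084 + 401736 = 406820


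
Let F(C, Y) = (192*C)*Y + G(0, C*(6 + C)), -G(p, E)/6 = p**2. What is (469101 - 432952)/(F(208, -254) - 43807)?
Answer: -36149/10187551 ≈ -0.0035484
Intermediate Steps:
G(p, E) = -6*p**2
F(C, Y) = 192*C*Y (F(C, Y) = (192*C)*Y - 6*0**2 = 192*C*Y - 6*0 = 192*C*Y + 0 = 192*C*Y)
(469101 - 432952)/(F(208, -254) - 43807) = (469101 - 432952)/(192*208*(-254) - 43807) = 36149/(-10143744 - 43807) = 36149/(-10187551) = 36149*(-1/10187551) = -36149/10187551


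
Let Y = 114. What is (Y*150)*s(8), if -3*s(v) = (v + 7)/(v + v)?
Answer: -21375/4 ≈ -5343.8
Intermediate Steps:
s(v) = -(7 + v)/(6*v) (s(v) = -(v + 7)/(3*(v + v)) = -(7 + v)/(3*(2*v)) = -(7 + v)*1/(2*v)/3 = -(7 + v)/(6*v))
(Y*150)*s(8) = (114*150)*((⅙)*(-7 - 1*8)/8) = 17100*((⅙)*(⅛)*(-7 - 8)) = 17100*((⅙)*(⅛)*(-15)) = 17100*(-5/16) = -21375/4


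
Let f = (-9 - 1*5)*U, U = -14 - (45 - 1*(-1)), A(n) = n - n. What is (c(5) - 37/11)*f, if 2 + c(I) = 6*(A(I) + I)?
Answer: 227640/11 ≈ 20695.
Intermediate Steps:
A(n) = 0
U = -60 (U = -14 - (45 + 1) = -14 - 1*46 = -14 - 46 = -60)
f = 840 (f = (-9 - 1*5)*(-60) = (-9 - 5)*(-60) = -14*(-60) = 840)
c(I) = -2 + 6*I (c(I) = -2 + 6*(0 + I) = -2 + 6*I)
(c(5) - 37/11)*f = ((-2 + 6*5) - 37/11)*840 = ((-2 + 30) - 37*1/11)*840 = (28 - 37/11)*840 = (271/11)*840 = 227640/11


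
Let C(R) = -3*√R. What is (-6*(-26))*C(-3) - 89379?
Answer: -89379 - 468*I*√3 ≈ -89379.0 - 810.6*I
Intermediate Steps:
(-6*(-26))*C(-3) - 89379 = (-6*(-26))*(-3*I*√3) - 89379 = 156*(-3*I*√3) - 89379 = -468*I*√3 - 89379 = -89379 - 468*I*√3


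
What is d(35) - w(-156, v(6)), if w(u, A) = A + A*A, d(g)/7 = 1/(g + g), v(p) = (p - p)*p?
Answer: ⅒ ≈ 0.10000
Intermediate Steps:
v(p) = 0 (v(p) = 0*p = 0)
d(g) = 7/(2*g) (d(g) = 7/(g + g) = 7/((2*g)) = 7*(1/(2*g)) = 7/(2*g))
w(u, A) = A + A²
d(35) - w(-156, v(6)) = (7/2)/35 - 0*(1 + 0) = (7/2)*(1/35) - 0 = ⅒ - 1*0 = ⅒ + 0 = ⅒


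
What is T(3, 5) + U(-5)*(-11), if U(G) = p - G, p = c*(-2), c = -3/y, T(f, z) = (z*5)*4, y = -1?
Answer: 111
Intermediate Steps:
T(f, z) = 20*z (T(f, z) = (5*z)*4 = 20*z)
c = 3 (c = -3/(-1) = -3*(-1) = 3)
p = -6 (p = 3*(-2) = -6)
U(G) = -6 - G
T(3, 5) + U(-5)*(-11) = 20*5 + (-6 - 1*(-5))*(-11) = 100 + (-6 + 5)*(-11) = 100 - 1*(-11) = 100 + 11 = 111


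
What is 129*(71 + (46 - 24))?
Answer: 11997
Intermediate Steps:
129*(71 + (46 - 24)) = 129*(71 + 22) = 129*93 = 11997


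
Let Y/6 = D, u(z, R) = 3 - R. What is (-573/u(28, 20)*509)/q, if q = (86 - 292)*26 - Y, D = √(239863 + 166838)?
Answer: -390528723/59693375 + 7874739*√5021/119386750 ≈ -1.8684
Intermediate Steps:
D = 9*√5021 (D = √406701 = 9*√5021 ≈ 637.73)
Y = 54*√5021 (Y = 6*(9*√5021) = 54*√5021 ≈ 3826.4)
q = -5356 - 54*√5021 (q = (86 - 292)*26 - 54*√5021 = -206*26 - 54*√5021 = -5356 - 54*√5021 ≈ -9182.4)
(-573/u(28, 20)*509)/q = (-573/(3 - 1*20)*509)/(-5356 - 54*√5021) = (-573/(3 - 20)*509)/(-5356 - 54*√5021) = (-573/(-17)*509)/(-5356 - 54*√5021) = (-573*(-1/17)*509)/(-5356 - 54*√5021) = ((573/17)*509)/(-5356 - 54*√5021) = 291657/(17*(-5356 - 54*√5021))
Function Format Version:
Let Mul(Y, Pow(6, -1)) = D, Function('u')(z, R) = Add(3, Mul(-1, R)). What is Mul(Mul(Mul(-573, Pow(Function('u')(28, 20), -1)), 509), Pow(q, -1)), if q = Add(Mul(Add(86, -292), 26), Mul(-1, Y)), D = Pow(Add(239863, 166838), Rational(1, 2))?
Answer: Add(Rational(-390528723, 59693375), Mul(Rational(7874739, 119386750), Pow(5021, Rational(1, 2)))) ≈ -1.8684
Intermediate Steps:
D = Mul(9, Pow(5021, Rational(1, 2))) (D = Pow(406701, Rational(1, 2)) = Mul(9, Pow(5021, Rational(1, 2))) ≈ 637.73)
Y = Mul(54, Pow(5021, Rational(1, 2))) (Y = Mul(6, Mul(9, Pow(5021, Rational(1, 2)))) = Mul(54, Pow(5021, Rational(1, 2))) ≈ 3826.4)
q = Add(-5356, Mul(-54, Pow(5021, Rational(1, 2)))) (q = Add(Mul(Add(86, -292), 26), Mul(-1, Mul(54, Pow(5021, Rational(1, 2))))) = Add(Mul(-206, 26), Mul(-54, Pow(5021, Rational(1, 2)))) = Add(-5356, Mul(-54, Pow(5021, Rational(1, 2)))) ≈ -9182.4)
Mul(Mul(Mul(-573, Pow(Function('u')(28, 20), -1)), 509), Pow(q, -1)) = Mul(Mul(Mul(-573, Pow(Add(3, Mul(-1, 20)), -1)), 509), Pow(Add(-5356, Mul(-54, Pow(5021, Rational(1, 2)))), -1)) = Mul(Mul(Mul(-573, Pow(Add(3, -20), -1)), 509), Pow(Add(-5356, Mul(-54, Pow(5021, Rational(1, 2)))), -1)) = Mul(Mul(Mul(-573, Pow(-17, -1)), 509), Pow(Add(-5356, Mul(-54, Pow(5021, Rational(1, 2)))), -1)) = Mul(Mul(Mul(-573, Rational(-1, 17)), 509), Pow(Add(-5356, Mul(-54, Pow(5021, Rational(1, 2)))), -1)) = Mul(Mul(Rational(573, 17), 509), Pow(Add(-5356, Mul(-54, Pow(5021, Rational(1, 2)))), -1)) = Mul(Rational(291657, 17), Pow(Add(-5356, Mul(-54, Pow(5021, Rational(1, 2)))), -1))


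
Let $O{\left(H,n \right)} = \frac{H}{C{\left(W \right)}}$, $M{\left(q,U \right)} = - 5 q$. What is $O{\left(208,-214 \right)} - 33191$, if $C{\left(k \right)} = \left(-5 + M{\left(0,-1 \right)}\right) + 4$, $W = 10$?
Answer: $-33399$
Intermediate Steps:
$C{\left(k \right)} = -1$ ($C{\left(k \right)} = \left(-5 - 0\right) + 4 = \left(-5 + 0\right) + 4 = -5 + 4 = -1$)
$O{\left(H,n \right)} = - H$ ($O{\left(H,n \right)} = \frac{H}{-1} = H \left(-1\right) = - H$)
$O{\left(208,-214 \right)} - 33191 = \left(-1\right) 208 - 33191 = -208 - 33191 = -33399$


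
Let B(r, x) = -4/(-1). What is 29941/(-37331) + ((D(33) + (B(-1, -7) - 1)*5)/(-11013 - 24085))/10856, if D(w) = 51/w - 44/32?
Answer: -20488262002661/25545147819136 ≈ -0.80204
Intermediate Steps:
B(r, x) = 4 (B(r, x) = -4*(-1) = 4)
D(w) = -11/8 + 51/w (D(w) = 51/w - 44*1/32 = 51/w - 11/8 = -11/8 + 51/w)
29941/(-37331) + ((D(33) + (B(-1, -7) - 1)*5)/(-11013 - 24085))/10856 = 29941/(-37331) + (((-11/8 + 51/33) + (4 - 1)*5)/(-11013 - 24085))/10856 = 29941*(-1/37331) + (((-11/8 + 51*(1/33)) + 3*5)/(-35098))*(1/10856) = -29941/37331 + (((-11/8 + 17/11) + 15)*(-1/35098))*(1/10856) = -29941/37331 + ((15/88 + 15)*(-1/35098))*(1/10856) = -29941/37331 + ((1335/88)*(-1/35098))*(1/10856) = -29941/37331 - 1335/3088624*1/10856 = -29941/37331 - 1335/33530102144 = -20488262002661/25545147819136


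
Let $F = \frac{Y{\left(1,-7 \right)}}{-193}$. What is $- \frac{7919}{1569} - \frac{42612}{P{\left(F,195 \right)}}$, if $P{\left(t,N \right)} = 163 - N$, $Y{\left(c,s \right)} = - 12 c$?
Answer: $\frac{16651205}{12552} \approx 1326.6$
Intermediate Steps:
$F = \frac{12}{193}$ ($F = \frac{\left(-12\right) 1}{-193} = \left(-12\right) \left(- \frac{1}{193}\right) = \frac{12}{193} \approx 0.062176$)
$- \frac{7919}{1569} - \frac{42612}{P{\left(F,195 \right)}} = - \frac{7919}{1569} - \frac{42612}{163 - 195} = \left(-7919\right) \frac{1}{1569} - \frac{42612}{163 - 195} = - \frac{7919}{1569} - \frac{42612}{-32} = - \frac{7919}{1569} - - \frac{10653}{8} = - \frac{7919}{1569} + \frac{10653}{8} = \frac{16651205}{12552}$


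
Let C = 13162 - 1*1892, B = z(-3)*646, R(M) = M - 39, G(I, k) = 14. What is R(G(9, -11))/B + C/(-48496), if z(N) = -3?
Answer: -736745/3356616 ≈ -0.21949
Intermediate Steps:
R(M) = -39 + M
B = -1938 (B = -3*646 = -1938)
C = 11270 (C = 13162 - 1892 = 11270)
R(G(9, -11))/B + C/(-48496) = (-39 + 14)/(-1938) + 11270/(-48496) = -25*(-1/1938) + 11270*(-1/48496) = 25/1938 - 805/3464 = -736745/3356616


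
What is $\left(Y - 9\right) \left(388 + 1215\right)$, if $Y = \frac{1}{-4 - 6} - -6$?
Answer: $- \frac{49693}{10} \approx -4969.3$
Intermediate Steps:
$Y = \frac{59}{10}$ ($Y = \frac{1}{-10} + 6 = - \frac{1}{10} + 6 = \frac{59}{10} \approx 5.9$)
$\left(Y - 9\right) \left(388 + 1215\right) = \left(\frac{59}{10} - 9\right) \left(388 + 1215\right) = \left(- \frac{31}{10}\right) 1603 = - \frac{49693}{10}$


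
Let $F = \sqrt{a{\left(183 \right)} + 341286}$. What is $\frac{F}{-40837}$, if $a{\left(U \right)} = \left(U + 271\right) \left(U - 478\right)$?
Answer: $- \frac{2 \sqrt{51839}}{40837} \approx -0.011151$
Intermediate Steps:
$a{\left(U \right)} = \left(-478 + U\right) \left(271 + U\right)$ ($a{\left(U \right)} = \left(271 + U\right) \left(-478 + U\right) = \left(-478 + U\right) \left(271 + U\right)$)
$F = 2 \sqrt{51839}$ ($F = \sqrt{\left(-129538 + 183^{2} - 37881\right) + 341286} = \sqrt{\left(-129538 + 33489 - 37881\right) + 341286} = \sqrt{-133930 + 341286} = \sqrt{207356} = 2 \sqrt{51839} \approx 455.36$)
$\frac{F}{-40837} = \frac{2 \sqrt{51839}}{-40837} = 2 \sqrt{51839} \left(- \frac{1}{40837}\right) = - \frac{2 \sqrt{51839}}{40837}$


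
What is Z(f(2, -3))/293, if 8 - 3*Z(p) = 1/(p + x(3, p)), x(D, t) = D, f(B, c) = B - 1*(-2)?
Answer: 55/6153 ≈ 0.0089387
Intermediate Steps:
f(B, c) = 2 + B (f(B, c) = B + 2 = 2 + B)
Z(p) = 8/3 - 1/(3*(3 + p)) (Z(p) = 8/3 - 1/(3*(p + 3)) = 8/3 - 1/(3*(3 + p)))
Z(f(2, -3))/293 = ((23 + 8*(2 + 2))/(3*(3 + (2 + 2))))/293 = ((23 + 8*4)/(3*(3 + 4)))*(1/293) = ((1/3)*(23 + 32)/7)*(1/293) = ((1/3)*(1/7)*55)*(1/293) = (55/21)*(1/293) = 55/6153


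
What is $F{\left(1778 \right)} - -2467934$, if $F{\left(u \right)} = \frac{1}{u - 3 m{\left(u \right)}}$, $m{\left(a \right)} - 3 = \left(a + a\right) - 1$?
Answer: $\frac{21954740863}{8896} \approx 2.4679 \cdot 10^{6}$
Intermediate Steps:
$m{\left(a \right)} = 2 + 2 a$ ($m{\left(a \right)} = 3 + \left(\left(a + a\right) - 1\right) = 3 + \left(2 a - 1\right) = 3 + \left(-1 + 2 a\right) = 2 + 2 a$)
$F{\left(u \right)} = \frac{1}{-6 - 5 u}$ ($F{\left(u \right)} = \frac{1}{u - 3 \left(2 + 2 u\right)} = \frac{1}{u - \left(6 + 6 u\right)} = \frac{1}{-6 - 5 u}$)
$F{\left(1778 \right)} - -2467934 = \frac{1}{-6 - 8890} - -2467934 = \frac{1}{-6 - 8890} + 2467934 = \frac{1}{-8896} + 2467934 = - \frac{1}{8896} + 2467934 = \frac{21954740863}{8896}$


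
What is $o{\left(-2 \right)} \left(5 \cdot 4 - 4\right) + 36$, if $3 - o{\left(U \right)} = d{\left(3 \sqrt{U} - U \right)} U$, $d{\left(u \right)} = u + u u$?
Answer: $-300 + 480 i \sqrt{2} \approx -300.0 + 678.82 i$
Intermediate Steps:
$d{\left(u \right)} = u + u^{2}$
$o{\left(U \right)} = 3 - U \left(- U + 3 \sqrt{U}\right) \left(1 - U + 3 \sqrt{U}\right)$ ($o{\left(U \right)} = 3 - \left(3 \sqrt{U} - U\right) \left(1 + \left(3 \sqrt{U} - U\right)\right) U = 3 - \left(- U + 3 \sqrt{U}\right) \left(1 + \left(- U + 3 \sqrt{U}\right)\right) U = 3 - \left(- U + 3 \sqrt{U}\right) \left(1 - U + 3 \sqrt{U}\right) U = 3 - U \left(- U + 3 \sqrt{U}\right) \left(1 - U + 3 \sqrt{U}\right)$)
$o{\left(-2 \right)} \left(5 \cdot 4 - 4\right) + 36 = \left(3 - - 2 \left(\left(-1\right) \left(-2\right) + 3 \sqrt{-2}\right) \left(1 - -2 + 3 \sqrt{-2}\right)\right) \left(5 \cdot 4 - 4\right) + 36 = \left(3 - - 2 \left(2 + 3 i \sqrt{2}\right) \left(1 + 2 + 3 i \sqrt{2}\right)\right) \left(20 - 4\right) + 36 = \left(3 - - 2 \left(2 + 3 i \sqrt{2}\right) \left(1 + 2 + 3 i \sqrt{2}\right)\right) 16 + 36 = \left(3 - - 2 \left(2 + 3 i \sqrt{2}\right) \left(3 + 3 i \sqrt{2}\right)\right) 16 + 36 = \left(3 + 2 \left(2 + 3 i \sqrt{2}\right) \left(3 + 3 i \sqrt{2}\right)\right) 16 + 36 = \left(48 + 32 \left(2 + 3 i \sqrt{2}\right) \left(3 + 3 i \sqrt{2}\right)\right) + 36 = 84 + 32 \left(2 + 3 i \sqrt{2}\right) \left(3 + 3 i \sqrt{2}\right)$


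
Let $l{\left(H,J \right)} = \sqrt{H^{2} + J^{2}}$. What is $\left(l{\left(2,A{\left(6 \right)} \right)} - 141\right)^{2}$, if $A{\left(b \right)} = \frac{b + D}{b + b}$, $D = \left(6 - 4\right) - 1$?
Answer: $\frac{2778889}{144} \approx 19298.0$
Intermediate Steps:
$D = 1$ ($D = 2 - 1 = 1$)
$A{\left(b \right)} = \frac{1 + b}{2 b}$ ($A{\left(b \right)} = \frac{b + 1}{b + b} = \frac{1 + b}{2 b}$)
$\left(l{\left(2,A{\left(6 \right)} \right)} - 141\right)^{2} = \left(\sqrt{2^{2} + \left(\frac{1 + 6}{2 \cdot 6}\right)^{2}} - 141\right)^{2} = \left(\sqrt{4 + \left(\frac{1}{2} \cdot \frac{1}{6} \cdot 7\right)^{2}} - 141\right)^{2} = \left(\sqrt{4 + \left(\frac{7}{12}\right)^{2}} - 141\right)^{2} = \left(\sqrt{4 + \frac{49}{144}} - 141\right)^{2} = \left(\sqrt{\frac{625}{144}} - 141\right)^{2} = \left(\frac{25}{12} - 141\right)^{2} = \left(- \frac{1667}{12}\right)^{2} = \frac{2778889}{144}$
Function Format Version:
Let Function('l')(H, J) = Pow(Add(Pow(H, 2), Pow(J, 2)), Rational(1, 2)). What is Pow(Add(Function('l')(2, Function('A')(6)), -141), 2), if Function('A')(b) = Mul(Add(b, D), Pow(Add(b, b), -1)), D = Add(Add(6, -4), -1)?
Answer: Rational(2778889, 144) ≈ 19298.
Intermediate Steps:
D = 1 (D = Add(2, -1) = 1)
Function('A')(b) = Mul(Rational(1, 2), Pow(b, -1), Add(1, b)) (Function('A')(b) = Mul(Add(b, 1), Pow(Add(b, b), -1)) = Mul(Add(1, b), Pow(Mul(2, b), -1)) = Mul(Add(1, b), Mul(Rational(1, 2), Pow(b, -1))) = Mul(Rational(1, 2), Pow(b, -1), Add(1, b)))
Pow(Add(Function('l')(2, Function('A')(6)), -141), 2) = Pow(Add(Pow(Add(Pow(2, 2), Pow(Mul(Rational(1, 2), Pow(6, -1), Add(1, 6)), 2)), Rational(1, 2)), -141), 2) = Pow(Add(Pow(Add(4, Pow(Mul(Rational(1, 2), Rational(1, 6), 7), 2)), Rational(1, 2)), -141), 2) = Pow(Add(Pow(Add(4, Pow(Rational(7, 12), 2)), Rational(1, 2)), -141), 2) = Pow(Add(Pow(Add(4, Rational(49, 144)), Rational(1, 2)), -141), 2) = Pow(Add(Pow(Rational(625, 144), Rational(1, 2)), -141), 2) = Pow(Add(Rational(25, 12), -141), 2) = Pow(Rational(-1667, 12), 2) = Rational(2778889, 144)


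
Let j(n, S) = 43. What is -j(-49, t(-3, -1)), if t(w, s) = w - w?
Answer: -43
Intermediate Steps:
t(w, s) = 0
-j(-49, t(-3, -1)) = -1*43 = -43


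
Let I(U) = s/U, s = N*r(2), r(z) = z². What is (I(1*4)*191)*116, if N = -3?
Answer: -66468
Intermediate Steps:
s = -12 (s = -3*2² = -3*4 = -12)
I(U) = -12/U
(I(1*4)*191)*116 = (-12/(1*4)*191)*116 = (-12/4*191)*116 = (-12*¼*191)*116 = -3*191*116 = -573*116 = -66468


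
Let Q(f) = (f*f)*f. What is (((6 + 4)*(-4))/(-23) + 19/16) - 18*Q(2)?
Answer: -51915/368 ≈ -141.07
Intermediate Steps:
Q(f) = f³ (Q(f) = f²*f = f³)
(((6 + 4)*(-4))/(-23) + 19/16) - 18*Q(2) = (((6 + 4)*(-4))/(-23) + 19/16) - 18*2³ = ((10*(-4))*(-1/23) + 19*(1/16)) - 18*8 = (-40*(-1/23) + 19/16) - 144 = (40/23 + 19/16) - 144 = 1077/368 - 144 = -51915/368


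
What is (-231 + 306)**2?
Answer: 5625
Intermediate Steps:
(-231 + 306)**2 = 75**2 = 5625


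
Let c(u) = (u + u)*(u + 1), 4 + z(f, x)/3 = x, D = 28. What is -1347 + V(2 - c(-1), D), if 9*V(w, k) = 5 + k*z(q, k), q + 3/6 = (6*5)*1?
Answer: -10102/9 ≈ -1122.4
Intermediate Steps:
q = 59/2 (q = -½ + (6*5)*1 = -½ + 30*1 = -½ + 30 = 59/2 ≈ 29.500)
z(f, x) = -12 + 3*x
c(u) = 2*u*(1 + u) (c(u) = (2*u)*(1 + u) = 2*u*(1 + u))
V(w, k) = 5/9 + k*(-12 + 3*k)/9 (V(w, k) = (5 + k*(-12 + 3*k))/9 = 5/9 + k*(-12 + 3*k)/9)
-1347 + V(2 - c(-1), D) = -1347 + (5/9 + (⅓)*28*(-4 + 28)) = -1347 + (5/9 + (⅓)*28*24) = -1347 + (5/9 + 224) = -1347 + 2021/9 = -10102/9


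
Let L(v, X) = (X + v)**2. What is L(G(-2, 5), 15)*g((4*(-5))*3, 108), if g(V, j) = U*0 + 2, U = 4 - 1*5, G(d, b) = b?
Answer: 800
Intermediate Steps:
U = -1 (U = 4 - 5 = -1)
g(V, j) = 2 (g(V, j) = -1*0 + 2 = 0 + 2 = 2)
L(G(-2, 5), 15)*g((4*(-5))*3, 108) = (15 + 5)**2*2 = 20**2*2 = 400*2 = 800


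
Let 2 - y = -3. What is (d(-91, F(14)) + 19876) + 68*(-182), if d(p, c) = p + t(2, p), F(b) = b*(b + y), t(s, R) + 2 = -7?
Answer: 7400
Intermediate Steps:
y = 5 (y = 2 - 1*(-3) = 2 + 3 = 5)
t(s, R) = -9 (t(s, R) = -2 - 7 = -9)
F(b) = b*(5 + b) (F(b) = b*(b + 5) = b*(5 + b))
d(p, c) = -9 + p (d(p, c) = p - 9 = -9 + p)
(d(-91, F(14)) + 19876) + 68*(-182) = ((-9 - 91) + 19876) + 68*(-182) = (-100 + 19876) - 12376 = 19776 - 12376 = 7400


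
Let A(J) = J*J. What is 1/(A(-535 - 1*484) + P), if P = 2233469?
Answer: 1/3271830 ≈ 3.0564e-7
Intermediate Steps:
A(J) = J**2
1/(A(-535 - 1*484) + P) = 1/((-535 - 1*484)**2 + 2233469) = 1/((-535 - 484)**2 + 2233469) = 1/((-1019)**2 + 2233469) = 1/(1038361 + 2233469) = 1/3271830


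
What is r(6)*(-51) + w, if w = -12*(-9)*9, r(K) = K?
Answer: 666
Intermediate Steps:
w = 972 (w = 108*9 = 972)
r(6)*(-51) + w = 6*(-51) + 972 = -306 + 972 = 666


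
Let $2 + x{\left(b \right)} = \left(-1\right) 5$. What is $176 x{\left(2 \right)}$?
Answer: $-1232$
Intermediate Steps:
$x{\left(b \right)} = -7$ ($x{\left(b \right)} = -2 - 5 = -7$)
$176 x{\left(2 \right)} = 176 \left(-7\right) = -1232$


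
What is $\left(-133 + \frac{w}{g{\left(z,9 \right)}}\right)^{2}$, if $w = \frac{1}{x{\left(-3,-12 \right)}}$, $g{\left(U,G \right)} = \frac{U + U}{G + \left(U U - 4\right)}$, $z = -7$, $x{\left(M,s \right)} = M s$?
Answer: $\frac{13890529}{784} \approx 17718.0$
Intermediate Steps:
$g{\left(U,G \right)} = \frac{2 U}{-4 + G + U^{2}}$ ($g{\left(U,G \right)} = \frac{2 U}{G + \left(U^{2} - 4\right)} = \frac{2 U}{G + \left(-4 + U^{2}\right)} = \frac{2 U}{-4 + G + U^{2}}$)
$w = \frac{1}{36}$ ($w = \frac{1}{\left(-3\right) \left(-12\right)} = \frac{1}{36} \approx 0.027778$)
$\left(-133 + \frac{w}{g{\left(z,9 \right)}}\right)^{2} = \left(-133 + \frac{1}{36 \cdot 2 \left(-7\right) \frac{1}{-4 + 9 + \left(-7\right)^{2}}}\right)^{2} = \left(-133 + \frac{1}{36 \cdot 2 \left(-7\right) \frac{1}{-4 + 9 + 49}}\right)^{2} = \left(-133 + \frac{1}{36 \cdot 2 \left(-7\right) \frac{1}{54}}\right)^{2} = \left(-133 + \frac{1}{36 \left(- \frac{7}{27}\right)}\right)^{2} = \left(-133 + \frac{1}{36} \left(- \frac{27}{7}\right)\right)^{2} = \left(-133 - \frac{3}{28}\right)^{2} = \left(- \frac{3727}{28}\right)^{2} = \frac{13890529}{784}$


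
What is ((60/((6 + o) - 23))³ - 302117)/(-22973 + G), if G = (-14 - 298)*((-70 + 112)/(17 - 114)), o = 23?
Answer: 29208349/2215277 ≈ 13.185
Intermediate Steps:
G = 13104/97 (G = -13104/(-97) = -13104*(-1)/97 = -312*(-42/97) = 13104/97 ≈ 135.09)
((60/((6 + o) - 23))³ - 302117)/(-22973 + G) = ((60/((6 + 23) - 23))³ - 302117)/(-22973 + 13104/97) = ((60/(29 - 23))³ - 302117)/(-2215277/97) = ((60/6)³ - 302117)*(-97/2215277) = ((60*(⅙))³ - 302117)*(-97/2215277) = (10³ - 302117)*(-97/2215277) = (1000 - 302117)*(-97/2215277) = -301117*(-97/2215277) = 29208349/2215277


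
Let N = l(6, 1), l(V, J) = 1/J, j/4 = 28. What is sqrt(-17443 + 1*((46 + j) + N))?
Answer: 2*I*sqrt(4321) ≈ 131.47*I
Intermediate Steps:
j = 112 (j = 4*28 = 112)
N = 1 (N = 1/1 = 1)
sqrt(-17443 + 1*((46 + j) + N)) = sqrt(-17443 + 1*((46 + 112) + 1)) = sqrt(-17443 + 1*(158 + 1)) = sqrt(-17443 + 1*159) = sqrt(-17443 + 159) = sqrt(-17284) = 2*I*sqrt(4321)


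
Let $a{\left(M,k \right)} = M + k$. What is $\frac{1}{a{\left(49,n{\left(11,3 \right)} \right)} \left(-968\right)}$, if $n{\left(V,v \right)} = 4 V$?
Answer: $- \frac{1}{90024} \approx -1.1108 \cdot 10^{-5}$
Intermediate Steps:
$\frac{1}{a{\left(49,n{\left(11,3 \right)} \right)} \left(-968\right)} = \frac{1}{\left(49 + 4 \cdot 11\right) \left(-968\right)} = \frac{1}{49 + 44} \left(- \frac{1}{968}\right) = \frac{1}{93} \left(- \frac{1}{968}\right) = - \frac{1}{90024}$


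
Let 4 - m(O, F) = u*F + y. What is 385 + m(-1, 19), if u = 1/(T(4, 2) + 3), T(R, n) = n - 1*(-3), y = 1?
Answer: 3085/8 ≈ 385.63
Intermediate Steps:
T(R, n) = 3 + n (T(R, n) = n + 3 = 3 + n)
u = 1/8 (u = 1/((3 + 2) + 3) = 1/(5 + 3) = 1/8 ≈ 0.12500)
m(O, F) = 3 - F/8 (m(O, F) = 4 - (F/8 + 1) = 4 - (1 + F/8) = 4 + (-1 - F/8) = 3 - F/8)
385 + m(-1, 19) = 385 + (3 - 1/8*19) = 385 + (3 - 19/8) = 385 + 5/8 = 3085/8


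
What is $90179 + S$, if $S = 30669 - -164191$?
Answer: $285039$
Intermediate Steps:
$S = 194860$ ($S = 30669 + 164191 = 194860$)
$90179 + S = 90179 + 194860 = 285039$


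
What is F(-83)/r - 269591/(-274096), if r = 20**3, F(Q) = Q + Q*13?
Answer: 57444639/68524000 ≈ 0.83831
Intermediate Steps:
F(Q) = 14*Q (F(Q) = Q + 13*Q = 14*Q)
r = 8000
F(-83)/r - 269591/(-274096) = (14*(-83))/8000 - 269591/(-274096) = -1162*1/8000 - 269591*(-1/274096) = -581/4000 + 269591/274096 = 57444639/68524000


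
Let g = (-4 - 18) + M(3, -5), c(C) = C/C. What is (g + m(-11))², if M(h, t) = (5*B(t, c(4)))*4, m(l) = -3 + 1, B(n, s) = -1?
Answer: 1936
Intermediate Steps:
c(C) = 1
m(l) = -2
M(h, t) = -20 (M(h, t) = (5*(-1))*4 = -5*4 = -20)
g = -42 (g = (-4 - 18) - 20 = -22 - 20 = -42)
(g + m(-11))² = (-42 - 2)² = (-44)² = 1936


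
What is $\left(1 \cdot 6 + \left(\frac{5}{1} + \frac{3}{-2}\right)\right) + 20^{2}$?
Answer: $\frac{819}{2} \approx 409.5$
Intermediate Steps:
$\left(1 \cdot 6 + \left(\frac{5}{1} + \frac{3}{-2}\right)\right) + 20^{2} = \left(6 + \left(5 \cdot 1 + 3 \left(- \frac{1}{2}\right)\right)\right) + 400 = \left(6 + \left(5 - \frac{3}{2}\right)\right) + 400 = \left(6 + \frac{7}{2}\right) + 400 = \frac{19}{2} + 400 = \frac{819}{2}$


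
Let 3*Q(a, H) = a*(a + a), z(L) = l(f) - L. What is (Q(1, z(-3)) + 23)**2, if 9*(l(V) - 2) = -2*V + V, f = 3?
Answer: 5041/9 ≈ 560.11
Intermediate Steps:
l(V) = 2 - V/9 (l(V) = 2 + (-2*V + V)/9 = 2 + (-V)/9 = 2 - V/9)
z(L) = 5/3 - L (z(L) = (2 - 1/9*3) - L = (2 - 1/3) - L = 5/3 - L)
Q(a, H) = 2*a**2/3 (Q(a, H) = (a*(a + a))/3 = (a*(2*a))/3 = (2*a**2)/3 = 2*a**2/3)
(Q(1, z(-3)) + 23)**2 = ((2/3)*1**2 + 23)**2 = ((2/3)*1 + 23)**2 = (2/3 + 23)**2 = (71/3)**2 = 5041/9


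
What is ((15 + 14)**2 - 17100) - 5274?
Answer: -21533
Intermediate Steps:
((15 + 14)**2 - 17100) - 5274 = (29**2 - 17100) - 5274 = (841 - 17100) - 5274 = -16259 - 5274 = -21533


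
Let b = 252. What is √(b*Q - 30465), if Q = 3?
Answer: 3*I*√3301 ≈ 172.36*I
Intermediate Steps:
√(b*Q - 30465) = √(252*3 - 30465) = √(756 - 30465) = √(-29709) = 3*I*√3301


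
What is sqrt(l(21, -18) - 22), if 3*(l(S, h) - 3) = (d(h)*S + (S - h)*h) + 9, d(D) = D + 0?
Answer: 2*I*sqrt(94) ≈ 19.391*I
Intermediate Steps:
d(D) = D
l(S, h) = 6 + S*h/3 + h*(S - h)/3 (l(S, h) = 3 + ((h*S + (S - h)*h) + 9)/3 = 3 + ((S*h + h*(S - h)) + 9)/3 = 3 + (9 + S*h + h*(S - h))/3 = 3 + (3 + S*h/3 + h*(S - h)/3) = 6 + S*h/3 + h*(S - h)/3)
sqrt(l(21, -18) - 22) = sqrt((6 - 1/3*(-18)**2 + (2/3)*21*(-18)) - 22) = sqrt((6 - 1/3*324 - 252) - 22) = sqrt((6 - 108 - 252) - 22) = sqrt(-354 - 22) = sqrt(-376) = 2*I*sqrt(94)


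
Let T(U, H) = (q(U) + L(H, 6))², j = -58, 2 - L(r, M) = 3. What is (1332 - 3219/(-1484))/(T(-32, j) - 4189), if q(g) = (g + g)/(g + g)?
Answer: -1979907/6216476 ≈ -0.31849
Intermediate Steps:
L(r, M) = -1 (L(r, M) = 2 - 1*3 = 2 - 3 = -1)
q(g) = 1 (q(g) = (2*g)/((2*g)) = (2*g)*(1/(2*g)) = 1)
T(U, H) = 0 (T(U, H) = (1 - 1)² = 0² = 0)
(1332 - 3219/(-1484))/(T(-32, j) - 4189) = (1332 - 3219/(-1484))/(0 - 4189) = (1332 - 3219*(-1/1484))/(-4189) = (1332 + 3219/1484)*(-1/4189) = (1979907/1484)*(-1/4189) = -1979907/6216476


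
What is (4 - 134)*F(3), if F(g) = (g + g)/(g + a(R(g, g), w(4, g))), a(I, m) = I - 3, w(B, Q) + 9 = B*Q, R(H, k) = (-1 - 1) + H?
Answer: -780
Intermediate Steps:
R(H, k) = -2 + H
w(B, Q) = -9 + B*Q
a(I, m) = -3 + I
F(g) = 2*g/(-5 + 2*g) (F(g) = (g + g)/(g + (-3 + (-2 + g))) = (2*g)/(g + (-5 + g)) = (2*g)/(-5 + 2*g) = 2*g/(-5 + 2*g))
(4 - 134)*F(3) = (4 - 134)*(2*3/(-5 + 2*3)) = -260*3/(-5 + 6) = -260*3/1 = -260*3 = -130*6 = -780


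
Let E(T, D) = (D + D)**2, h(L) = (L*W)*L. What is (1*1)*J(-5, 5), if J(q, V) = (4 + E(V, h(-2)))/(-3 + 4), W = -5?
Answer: 1604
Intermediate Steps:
h(L) = -5*L**2 (h(L) = (L*(-5))*L = (-5*L)*L = -5*L**2)
E(T, D) = 4*D**2 (E(T, D) = (2*D)**2 = 4*D**2)
J(q, V) = 1604 (J(q, V) = (4 + 4*(-5*(-2)**2)**2)/(-3 + 4) = (4 + 4*(-5*4)**2)/1 = (4 + 4*(-20)**2)*1 = (4 + 4*400)*1 = (4 + 1600)*1 = 1604*1 = 1604)
(1*1)*J(-5, 5) = (1*1)*1604 = 1*1604 = 1604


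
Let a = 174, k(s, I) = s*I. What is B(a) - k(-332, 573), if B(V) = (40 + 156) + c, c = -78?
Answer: 190354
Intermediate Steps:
k(s, I) = I*s
B(V) = 118 (B(V) = (40 + 156) - 78 = 196 - 78 = 118)
B(a) - k(-332, 573) = 118 - 573*(-332) = 118 - 1*(-190236) = 118 + 190236 = 190354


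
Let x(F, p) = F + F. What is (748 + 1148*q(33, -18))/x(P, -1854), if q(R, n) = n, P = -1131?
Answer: 766/87 ≈ 8.8046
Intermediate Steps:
x(F, p) = 2*F
(748 + 1148*q(33, -18))/x(P, -1854) = (748 + 1148*(-18))/((2*(-1131))) = (748 - 20664)/(-2262) = -19916*(-1/2262) = 766/87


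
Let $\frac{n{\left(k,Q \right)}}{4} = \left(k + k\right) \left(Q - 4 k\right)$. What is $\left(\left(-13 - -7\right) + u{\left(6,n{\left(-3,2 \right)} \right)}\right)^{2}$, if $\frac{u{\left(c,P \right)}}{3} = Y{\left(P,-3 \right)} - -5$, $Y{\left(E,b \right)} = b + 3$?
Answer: $81$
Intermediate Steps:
$Y{\left(E,b \right)} = 3 + b$
$n{\left(k,Q \right)} = 8 k \left(Q - 4 k\right)$ ($n{\left(k,Q \right)} = 4 \left(k + k\right) \left(Q - 4 k\right) = 4 \cdot 2 k \left(Q - 4 k\right) = 8 k \left(Q - 4 k\right)$)
$u{\left(c,P \right)} = 15$ ($u{\left(c,P \right)} = 3 \left(\left(3 - 3\right) - -5\right) = 3 \left(0 + 5\right) = 3 \cdot 5 = 15$)
$\left(\left(-13 - -7\right) + u{\left(6,n{\left(-3,2 \right)} \right)}\right)^{2} = \left(\left(-13 - -7\right) + 15\right)^{2} = \left(\left(-13 + 7\right) + 15\right)^{2} = \left(-6 + 15\right)^{2} = 9^{2} = 81$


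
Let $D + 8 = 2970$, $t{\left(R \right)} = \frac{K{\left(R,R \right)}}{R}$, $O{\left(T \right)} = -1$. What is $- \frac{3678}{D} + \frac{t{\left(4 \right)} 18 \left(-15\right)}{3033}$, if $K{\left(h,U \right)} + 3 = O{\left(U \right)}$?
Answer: $- \frac{575313}{499097} \approx -1.1527$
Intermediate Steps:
$K{\left(h,U \right)} = -4$ ($K{\left(h,U \right)} = -3 - 1 = -4$)
$t{\left(R \right)} = - \frac{4}{R}$
$D = 2962$ ($D = -8 + 2970 = 2962$)
$- \frac{3678}{D} + \frac{t{\left(4 \right)} 18 \left(-15\right)}{3033} = - \frac{3678}{2962} + \frac{- \frac{4}{4} \cdot 18 \left(-15\right)}{3033} = \left(-3678\right) \frac{1}{2962} + \left(-4\right) \frac{1}{4} \cdot 18 \left(-15\right) \frac{1}{3033} = - \frac{1839}{1481} + \left(-1\right) 18 \left(-15\right) \frac{1}{3033} = - \frac{1839}{1481} + \left(-18\right) \left(-15\right) \frac{1}{3033} = - \frac{1839}{1481} + 270 \cdot \frac{1}{3033} = - \frac{1839}{1481} + \frac{30}{337} = - \frac{575313}{499097}$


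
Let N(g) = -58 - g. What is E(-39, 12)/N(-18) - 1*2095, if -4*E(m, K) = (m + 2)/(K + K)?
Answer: -8044837/3840 ≈ -2095.0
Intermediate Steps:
E(m, K) = -(2 + m)/(8*K) (E(m, K) = -(m + 2)/(4*(K + K)) = -(2 + m)/(4*(2*K)) = -(2 + m)*1/(2*K)/4 = -(2 + m)/(8*K))
E(-39, 12)/N(-18) - 1*2095 = ((1/8)*(-2 - 1*(-39))/12)/(-58 - 1*(-18)) - 1*2095 = ((1/8)*(1/12)*(-2 + 39))/(-58 + 18) - 2095 = ((1/8)*(1/12)*37)/(-40) - 2095 = (37/96)*(-1/40) - 2095 = -37/3840 - 2095 = -8044837/3840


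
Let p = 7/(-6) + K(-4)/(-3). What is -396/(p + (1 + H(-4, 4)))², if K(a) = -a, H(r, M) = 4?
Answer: -1584/25 ≈ -63.360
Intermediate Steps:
p = -5/2 (p = 7/(-6) - 1*(-4)/(-3) = 7*(-⅙) + 4*(-⅓) = -7/6 - 4/3 = -5/2 ≈ -2.5000)
-396/(p + (1 + H(-4, 4)))² = -396/(-5/2 + (1 + 4))² = -396/(-5/2 + 5)² = -396/((5/2)²) = -396/25/4 = -396*4/25 = -1584/25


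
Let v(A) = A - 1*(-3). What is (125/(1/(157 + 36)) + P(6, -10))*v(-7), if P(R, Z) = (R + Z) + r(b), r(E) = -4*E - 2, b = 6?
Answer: -96380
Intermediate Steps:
v(A) = 3 + A (v(A) = A + 3 = 3 + A)
r(E) = -2 - 4*E
P(R, Z) = -26 + R + Z (P(R, Z) = (R + Z) + (-2 - 4*6) = (R + Z) + (-2 - 24) = (R + Z) - 26 = -26 + R + Z)
(125/(1/(157 + 36)) + P(6, -10))*v(-7) = (125/(1/(157 + 36)) + (-26 + 6 - 10))*(3 - 7) = (125/(1/193) - 30)*(-4) = (125*193 - 30)*(-4) = (24125 - 30)*(-4) = 24095*(-4) = -96380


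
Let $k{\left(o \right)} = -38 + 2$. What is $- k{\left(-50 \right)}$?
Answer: $36$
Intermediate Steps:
$k{\left(o \right)} = -36$
$- k{\left(-50 \right)} = \left(-1\right) \left(-36\right) = 36$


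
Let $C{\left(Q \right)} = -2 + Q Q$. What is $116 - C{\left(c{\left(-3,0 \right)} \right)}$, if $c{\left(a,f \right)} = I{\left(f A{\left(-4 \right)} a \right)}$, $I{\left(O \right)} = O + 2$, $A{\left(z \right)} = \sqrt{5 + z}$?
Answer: $114$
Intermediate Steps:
$I{\left(O \right)} = 2 + O$
$c{\left(a,f \right)} = 2 + a f$ ($c{\left(a,f \right)} = 2 + f \sqrt{5 - 4} a = 2 + f \sqrt{1} a = 2 + f 1 a = 2 + f a = 2 + a f$)
$C{\left(Q \right)} = -2 + Q^{2}$
$116 - C{\left(c{\left(-3,0 \right)} \right)} = 116 - \left(-2 + \left(2 - 0\right)^{2}\right) = 116 - \left(-2 + \left(2 + 0\right)^{2}\right) = 116 - \left(-2 + 2^{2}\right) = 116 - \left(-2 + 4\right) = 116 - 2 = 114$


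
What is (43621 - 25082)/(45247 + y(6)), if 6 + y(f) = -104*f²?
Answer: 18539/41497 ≈ 0.44676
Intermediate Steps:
y(f) = -6 - 104*f²
(43621 - 25082)/(45247 + y(6)) = (43621 - 25082)/(45247 + (-6 - 104*6²)) = 18539/(45247 + (-6 - 104*36)) = 18539/(45247 + (-6 - 3744)) = 18539/(45247 - 3750) = 18539/41497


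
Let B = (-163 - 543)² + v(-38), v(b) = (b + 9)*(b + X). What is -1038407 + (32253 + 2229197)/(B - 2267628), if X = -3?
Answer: -1835908952671/1768003 ≈ -1.0384e+6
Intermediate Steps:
v(b) = (-3 + b)*(9 + b) (v(b) = (b + 9)*(b - 3) = (9 + b)*(-3 + b) = (-3 + b)*(9 + b))
B = 499625 (B = (-163 - 543)² + (-27 + (-38)² + 6*(-38)) = (-706)² + (-27 + 1444 - 228) = 498436 + 1189 = 499625)
-1038407 + (32253 + 2229197)/(B - 2267628) = -1038407 + (32253 + 2229197)/(499625 - 2267628) = -1038407 + 2261450/(-1768003) = -1038407 + 2261450*(-1/1768003) = -1038407 - 2261450/1768003 = -1835908952671/1768003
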